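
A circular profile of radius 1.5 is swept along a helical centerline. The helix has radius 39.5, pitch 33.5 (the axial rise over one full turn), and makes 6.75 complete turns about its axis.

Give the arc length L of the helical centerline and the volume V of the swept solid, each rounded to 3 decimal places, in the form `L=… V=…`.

2πR = 2π·39.5 = 248.185820
per-turn = √(248.185820² + 33.5²) = √(61596.2011 + 1122.25) = √62718.4511 = 250.436521
L = 6.75 × 250.436521 = 1690.446517
V = π·1.5² × L = 7.068583 × 1690.446517 = 11949.062308

L=1690.447 V=11949.062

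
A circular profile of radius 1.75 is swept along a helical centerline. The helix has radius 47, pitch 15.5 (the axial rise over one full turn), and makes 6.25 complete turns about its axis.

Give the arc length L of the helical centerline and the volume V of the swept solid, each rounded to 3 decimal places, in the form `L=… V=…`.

2πR = 2π·47 = 295.309709
per-turn = √(295.309709² + 15.5²) = √(87207.8245 + 240.25) = √87448.0745 = 295.716206
L = 6.25 × 295.716206 = 1848.226287
V = π·1.75² × L = 9.621128 × 1848.226287 = 17782.020764

L=1848.226 V=17782.021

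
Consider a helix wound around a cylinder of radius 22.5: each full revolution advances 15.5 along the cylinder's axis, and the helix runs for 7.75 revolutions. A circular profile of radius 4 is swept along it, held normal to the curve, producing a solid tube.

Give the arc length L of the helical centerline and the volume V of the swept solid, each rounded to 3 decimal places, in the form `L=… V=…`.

2πR = 2π·22.5 = 141.371669
per-turn = √(141.371669² + 15.5²) = √(19985.9489 + 240.25) = √20226.1989 = 142.218842
L = 7.75 × 142.218842 = 1102.196023
V = π·4² × L = 50.265482 × 1102.196023 = 55402.414837

L=1102.196 V=55402.415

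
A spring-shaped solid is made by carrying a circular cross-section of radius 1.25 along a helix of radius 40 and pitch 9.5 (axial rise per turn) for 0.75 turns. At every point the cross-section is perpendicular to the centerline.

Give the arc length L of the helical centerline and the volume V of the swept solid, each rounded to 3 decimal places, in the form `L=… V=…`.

L=188.630 V=925.936

2πR = 2π·40 = 251.327412
per-turn = √(251.327412² + 9.5²) = √(63165.4682 + 90.25) = √63255.7182 = 251.506895
L = 0.75 × 251.506895 = 188.630171
V = π·1.25² × L = 4.908739 × 188.630171 = 925.936187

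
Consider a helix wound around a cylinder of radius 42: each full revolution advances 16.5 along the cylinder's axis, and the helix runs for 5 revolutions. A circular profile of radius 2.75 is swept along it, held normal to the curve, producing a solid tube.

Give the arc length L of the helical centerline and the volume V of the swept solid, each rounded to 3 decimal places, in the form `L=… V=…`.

L=1322.046 V=31409.548

2πR = 2π·42 = 263.893783
per-turn = √(263.893783² + 16.5²) = √(69639.9287 + 272.25) = √69912.1787 = 264.409112
L = 5 × 264.409112 = 1322.045561
V = π·2.75² × L = 23.758294 × 1322.045561 = 31409.547714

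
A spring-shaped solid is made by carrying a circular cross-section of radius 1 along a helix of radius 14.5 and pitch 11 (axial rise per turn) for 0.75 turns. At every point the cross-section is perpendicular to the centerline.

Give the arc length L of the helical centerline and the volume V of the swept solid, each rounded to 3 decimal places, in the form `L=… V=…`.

L=68.826 V=216.223

2πR = 2π·14.5 = 91.106187
per-turn = √(91.106187² + 11²) = √(8300.3373 + 121) = √8421.3373 = 91.767845
L = 0.75 × 91.767845 = 68.825883
V = π·1² × L = 3.141593 × 68.825883 = 216.222890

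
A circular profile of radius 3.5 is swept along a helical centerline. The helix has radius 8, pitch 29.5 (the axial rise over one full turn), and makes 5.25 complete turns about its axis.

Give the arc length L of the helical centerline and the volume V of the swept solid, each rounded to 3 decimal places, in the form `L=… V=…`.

2πR = 2π·8 = 50.265482
per-turn = √(50.265482² + 29.5²) = √(2526.6187 + 870.25) = √3396.8687 = 58.282662
L = 5.25 × 58.282662 = 305.983977
V = π·3.5² × L = 38.484510 × 305.983977 = 11775.643431

L=305.984 V=11775.643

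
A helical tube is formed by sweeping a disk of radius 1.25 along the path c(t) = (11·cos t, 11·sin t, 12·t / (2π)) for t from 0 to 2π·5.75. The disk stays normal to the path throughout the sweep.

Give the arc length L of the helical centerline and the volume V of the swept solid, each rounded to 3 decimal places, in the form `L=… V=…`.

2πR = 2π·11 = 69.115038
per-turn = √(69.115038² + 12²) = √(4776.8885 + 144) = √4920.8885 = 70.149045
L = 5.75 × 70.149045 = 403.357009
V = π·1.25² × L = 4.908739 × 403.357009 = 1979.974090

L=403.357 V=1979.974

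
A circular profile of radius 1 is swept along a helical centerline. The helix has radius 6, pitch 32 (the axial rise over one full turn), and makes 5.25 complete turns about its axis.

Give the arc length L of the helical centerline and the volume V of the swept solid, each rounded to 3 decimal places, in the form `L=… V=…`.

2πR = 2π·6 = 37.699112
per-turn = √(37.699112² + 32²) = √(1421.2230 + 1024) = √2445.2230 = 49.449196
L = 5.25 × 49.449196 = 259.608282
V = π·1² × L = 3.141593 × 259.608282 = 815.583470

L=259.608 V=815.583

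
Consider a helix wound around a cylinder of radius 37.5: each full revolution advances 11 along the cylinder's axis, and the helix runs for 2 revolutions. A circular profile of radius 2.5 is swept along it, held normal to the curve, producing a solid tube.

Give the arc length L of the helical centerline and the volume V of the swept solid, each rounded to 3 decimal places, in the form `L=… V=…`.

2πR = 2π·37.5 = 235.619449
per-turn = √(235.619449² + 11²) = √(55516.5248 + 121) = √55637.5248 = 235.876079
L = 2 × 235.876079 = 471.752158
V = π·2.5² × L = 19.634954 × 471.752158 = 9262.831971

L=471.752 V=9262.832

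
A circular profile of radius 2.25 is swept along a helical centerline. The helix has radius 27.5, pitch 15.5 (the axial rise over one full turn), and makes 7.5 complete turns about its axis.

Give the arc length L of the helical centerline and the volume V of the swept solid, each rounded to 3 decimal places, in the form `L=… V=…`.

2πR = 2π·27.5 = 172.787596
per-turn = √(172.787596² + 15.5²) = √(29855.5533 + 240.25) = √30095.8033 = 173.481421
L = 7.5 × 173.481421 = 1301.110655
V = π·2.25² × L = 15.904313 × 1301.110655 = 20693.270855

L=1301.111 V=20693.271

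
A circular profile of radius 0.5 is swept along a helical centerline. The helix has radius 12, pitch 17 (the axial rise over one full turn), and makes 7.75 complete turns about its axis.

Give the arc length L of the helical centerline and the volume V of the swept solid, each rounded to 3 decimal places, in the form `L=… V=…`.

2πR = 2π·12 = 75.398224
per-turn = √(75.398224² + 17²) = √(5684.8921 + 289) = √5973.8921 = 77.290958
L = 7.75 × 77.290958 = 599.004922
V = π·0.5² × L = 0.785398 × 599.004922 = 470.457365

L=599.005 V=470.457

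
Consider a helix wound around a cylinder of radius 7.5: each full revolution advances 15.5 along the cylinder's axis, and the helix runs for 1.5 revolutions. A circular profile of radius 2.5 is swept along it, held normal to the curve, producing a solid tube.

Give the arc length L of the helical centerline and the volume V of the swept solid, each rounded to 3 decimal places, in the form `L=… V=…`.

2πR = 2π·7.5 = 47.123890
per-turn = √(47.123890² + 15.5²) = √(2220.6610 + 240.25) = √2460.9110 = 49.607570
L = 1.5 × 49.607570 = 74.411355
V = π·2.5² × L = 19.634954 × 74.411355 = 1461.063536

L=74.411 V=1461.064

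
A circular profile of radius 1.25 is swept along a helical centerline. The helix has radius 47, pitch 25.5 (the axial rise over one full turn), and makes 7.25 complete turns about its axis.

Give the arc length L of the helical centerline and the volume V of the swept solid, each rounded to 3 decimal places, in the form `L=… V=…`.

2πR = 2π·47 = 295.309709
per-turn = √(295.309709² + 25.5²) = √(87207.8245 + 650.25) = √87858.0745 = 296.408628
L = 7.25 × 296.408628 = 2148.962550
V = π·1.25² × L = 4.908739 × 2148.962550 = 10548.695249

L=2148.963 V=10548.695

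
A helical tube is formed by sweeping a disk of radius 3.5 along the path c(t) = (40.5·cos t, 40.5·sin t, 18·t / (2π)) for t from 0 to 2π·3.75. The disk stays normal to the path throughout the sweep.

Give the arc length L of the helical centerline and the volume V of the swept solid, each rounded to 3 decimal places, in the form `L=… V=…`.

2πR = 2π·40.5 = 254.469005
per-turn = √(254.469005² + 18²) = √(64754.4745 + 324) = √65078.4745 = 255.104830
L = 3.75 × 255.104830 = 956.643114
V = π·3.5² × L = 38.484510 × 956.643114 = 36815.941488

L=956.643 V=36815.941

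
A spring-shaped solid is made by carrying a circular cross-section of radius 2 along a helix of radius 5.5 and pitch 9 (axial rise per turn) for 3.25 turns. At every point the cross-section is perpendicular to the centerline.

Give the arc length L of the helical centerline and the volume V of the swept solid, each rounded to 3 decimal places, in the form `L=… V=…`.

2πR = 2π·5.5 = 34.557519
per-turn = √(34.557519² + 9²) = √(1194.2221 + 81) = √1275.2221 = 35.710252
L = 3.25 × 35.710252 = 116.058321
V = π·2² × L = 12.566371 × 116.058321 = 1458.431869

L=116.058 V=1458.432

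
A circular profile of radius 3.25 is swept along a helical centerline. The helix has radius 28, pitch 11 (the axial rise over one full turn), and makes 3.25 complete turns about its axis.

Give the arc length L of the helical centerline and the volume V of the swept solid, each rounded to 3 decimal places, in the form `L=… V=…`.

L=572.886 V=19010.131

2πR = 2π·28 = 175.929189
per-turn = √(175.929189² + 11²) = √(30951.0794 + 121) = √31072.0794 = 176.272742
L = 3.25 × 176.272742 = 572.886410
V = π·3.25² × L = 33.183072 × 572.886410 = 19010.131220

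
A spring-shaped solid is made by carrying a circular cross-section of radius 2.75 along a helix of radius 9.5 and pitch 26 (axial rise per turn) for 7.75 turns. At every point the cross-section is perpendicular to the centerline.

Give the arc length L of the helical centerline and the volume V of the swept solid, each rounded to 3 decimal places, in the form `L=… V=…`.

L=504.580 V=11987.951

2πR = 2π·9.5 = 59.690260
per-turn = √(59.690260² + 26²) = √(3562.9272 + 676) = √4238.9272 = 65.107044
L = 7.75 × 65.107044 = 504.579592
V = π·2.75² × L = 23.758294 × 504.579592 = 11987.950507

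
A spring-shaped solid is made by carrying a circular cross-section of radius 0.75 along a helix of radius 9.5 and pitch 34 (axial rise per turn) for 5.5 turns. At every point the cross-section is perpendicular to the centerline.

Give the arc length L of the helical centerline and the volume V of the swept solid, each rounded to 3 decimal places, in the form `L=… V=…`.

L=377.819 V=667.662

2πR = 2π·9.5 = 59.690260
per-turn = √(59.690260² + 34²) = √(3562.9272 + 1156) = √4718.9272 = 68.694448
L = 5.5 × 68.694448 = 377.819464
V = π·0.75² × L = 1.767146 × 377.819464 = 667.662105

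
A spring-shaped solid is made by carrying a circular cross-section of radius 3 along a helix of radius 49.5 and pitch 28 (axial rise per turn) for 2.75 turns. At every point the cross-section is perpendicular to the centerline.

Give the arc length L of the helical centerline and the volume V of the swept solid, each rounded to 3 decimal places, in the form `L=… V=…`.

L=858.758 V=24280.800

2πR = 2π·49.5 = 311.017673
per-turn = √(311.017673² + 28²) = √(96731.9927 + 784) = √97515.9927 = 312.275508
L = 2.75 × 312.275508 = 858.757646
V = π·3² × L = 28.274334 × 858.757646 = 24280.800415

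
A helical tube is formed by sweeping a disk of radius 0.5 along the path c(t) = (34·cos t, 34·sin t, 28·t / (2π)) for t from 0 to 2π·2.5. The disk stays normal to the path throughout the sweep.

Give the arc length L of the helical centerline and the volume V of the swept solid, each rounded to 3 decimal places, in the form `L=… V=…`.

L=538.639 V=423.046

2πR = 2π·34 = 213.628300
per-turn = √(213.628300² + 28²) = √(45637.0508 + 784) = √46421.0508 = 215.455450
L = 2.5 × 215.455450 = 538.638624
V = π·0.5² × L = 0.785398 × 538.638624 = 423.045786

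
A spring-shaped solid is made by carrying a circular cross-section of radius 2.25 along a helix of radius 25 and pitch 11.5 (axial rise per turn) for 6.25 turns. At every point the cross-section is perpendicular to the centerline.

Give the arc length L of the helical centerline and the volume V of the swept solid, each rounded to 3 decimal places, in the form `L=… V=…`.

L=984.375 V=15655.811

2πR = 2π·25 = 157.079633
per-turn = √(157.079633² + 11.5²) = √(24674.0110 + 132.25) = √24806.2610 = 157.500035
L = 6.25 × 157.500035 = 984.375218
V = π·2.25² × L = 15.904313 × 984.375218 = 15655.811393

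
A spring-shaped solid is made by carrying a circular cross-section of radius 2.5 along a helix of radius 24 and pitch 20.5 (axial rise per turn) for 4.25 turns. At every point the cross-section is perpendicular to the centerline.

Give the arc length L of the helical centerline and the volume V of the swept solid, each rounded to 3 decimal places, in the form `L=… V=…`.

2πR = 2π·24 = 150.796447
per-turn = √(150.796447² + 20.5²) = √(22739.5685 + 420.25) = √23159.8185 = 152.183503
L = 4.25 × 152.183503 = 646.779887
V = π·2.5² × L = 19.634954 × 646.779887 = 12699.493387

L=646.780 V=12699.493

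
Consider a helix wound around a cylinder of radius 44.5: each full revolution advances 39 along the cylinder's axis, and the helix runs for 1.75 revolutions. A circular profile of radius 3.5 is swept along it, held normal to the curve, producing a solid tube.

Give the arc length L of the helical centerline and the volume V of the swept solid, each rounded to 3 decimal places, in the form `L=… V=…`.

2πR = 2π·44.5 = 279.601746
per-turn = √(279.601746² + 39²) = √(78177.1365 + 1521) = √79698.1365 = 282.308584
L = 1.75 × 282.308584 = 494.040022
V = π·3.5² × L = 38.484510 × 494.040022 = 19012.888154

L=494.040 V=19012.888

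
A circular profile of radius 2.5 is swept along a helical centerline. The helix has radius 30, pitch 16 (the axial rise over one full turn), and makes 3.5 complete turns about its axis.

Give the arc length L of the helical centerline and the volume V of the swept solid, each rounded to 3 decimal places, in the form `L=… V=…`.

2πR = 2π·30 = 188.495559
per-turn = √(188.495559² + 16²) = √(35530.5758 + 256) = √35786.5758 = 189.173402
L = 3.5 × 189.173402 = 662.106905
V = π·2.5² × L = 19.634954 × 662.106905 = 13000.438686

L=662.107 V=13000.439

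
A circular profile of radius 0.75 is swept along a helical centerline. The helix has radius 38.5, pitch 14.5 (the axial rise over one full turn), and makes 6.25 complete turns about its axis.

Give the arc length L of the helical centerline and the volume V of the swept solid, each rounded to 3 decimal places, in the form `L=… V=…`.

L=1514.605 V=2676.528

2πR = 2π·38.5 = 241.902634
per-turn = √(241.902634² + 14.5²) = √(58516.8845 + 210.25) = √58727.1345 = 242.336820
L = 6.25 × 242.336820 = 1514.605127
V = π·0.75² × L = 1.767146 × 1514.605127 = 2676.528192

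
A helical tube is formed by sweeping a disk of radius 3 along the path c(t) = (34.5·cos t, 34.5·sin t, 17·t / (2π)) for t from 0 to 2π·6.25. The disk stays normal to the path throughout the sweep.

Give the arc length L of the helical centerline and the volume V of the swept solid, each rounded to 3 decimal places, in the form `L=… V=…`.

2πR = 2π·34.5 = 216.769893
per-turn = √(216.769893² + 17²) = √(46989.1866 + 289) = √47278.1866 = 217.435477
L = 6.25 × 217.435477 = 1358.971730
V = π·3² × L = 28.274334 × 1358.971730 = 38424.020423

L=1358.972 V=38424.020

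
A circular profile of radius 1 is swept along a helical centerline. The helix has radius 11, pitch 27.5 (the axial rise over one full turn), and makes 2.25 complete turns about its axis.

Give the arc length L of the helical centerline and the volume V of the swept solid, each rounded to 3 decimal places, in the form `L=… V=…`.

L=167.366 V=525.797

2πR = 2π·11 = 69.115038
per-turn = √(69.115038² + 27.5²) = √(4776.8885 + 756.25) = √5533.1385 = 74.385069
L = 2.25 × 74.385069 = 167.366406
V = π·1² × L = 3.141593 × 167.366406 = 525.797071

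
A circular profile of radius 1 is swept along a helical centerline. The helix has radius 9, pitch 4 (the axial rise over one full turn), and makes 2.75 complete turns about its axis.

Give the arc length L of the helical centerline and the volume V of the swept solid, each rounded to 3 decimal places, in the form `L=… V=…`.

2πR = 2π·9 = 56.548668
per-turn = √(56.548668² + 4²) = √(3197.7518 + 16) = √3213.7518 = 56.689962
L = 2.75 × 56.689962 = 155.897396
V = π·1² × L = 3.141593 × 155.897396 = 489.766115

L=155.897 V=489.766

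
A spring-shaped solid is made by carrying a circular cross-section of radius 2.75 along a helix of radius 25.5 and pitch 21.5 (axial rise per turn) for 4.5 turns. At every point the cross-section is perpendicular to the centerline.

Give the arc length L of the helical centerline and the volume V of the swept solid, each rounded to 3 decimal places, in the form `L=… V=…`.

L=727.458 V=17283.161

2πR = 2π·25.5 = 160.221225
per-turn = √(160.221225² + 21.5²) = √(25670.8410 + 462.25) = √26133.0910 = 161.657326
L = 4.5 × 161.657326 = 727.457967
V = π·2.75² × L = 23.758294 × 727.457967 = 17283.160574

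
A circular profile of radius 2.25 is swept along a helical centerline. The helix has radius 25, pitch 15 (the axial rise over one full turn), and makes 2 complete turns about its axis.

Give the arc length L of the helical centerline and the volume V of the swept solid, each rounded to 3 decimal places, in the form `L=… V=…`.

L=315.588 V=5019.217

2πR = 2π·25 = 157.079633
per-turn = √(157.079633² + 15²) = √(24674.0110 + 225) = √24899.0110 = 157.794205
L = 2 × 157.794205 = 315.588409
V = π·2.25² × L = 15.904313 × 315.588409 = 5019.216778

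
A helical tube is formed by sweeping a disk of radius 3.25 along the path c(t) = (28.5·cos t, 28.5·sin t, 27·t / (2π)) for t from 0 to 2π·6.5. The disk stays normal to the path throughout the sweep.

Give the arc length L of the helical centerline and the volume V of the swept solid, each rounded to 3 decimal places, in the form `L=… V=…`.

L=1177.117 V=39060.343

2πR = 2π·28.5 = 179.070781
per-turn = √(179.070781² + 27²) = √(32066.3447 + 729) = √32795.3447 = 181.094850
L = 6.5 × 181.094850 = 1177.116525
V = π·3.25² × L = 33.183072 × 1177.116525 = 39060.342878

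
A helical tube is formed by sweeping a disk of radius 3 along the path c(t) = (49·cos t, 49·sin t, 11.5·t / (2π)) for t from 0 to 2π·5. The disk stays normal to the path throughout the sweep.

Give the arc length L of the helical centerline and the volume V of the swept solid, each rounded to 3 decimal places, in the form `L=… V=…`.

2πR = 2π·49 = 307.876080
per-turn = √(307.876080² + 11.5²) = √(94787.6807 + 132.25) = √94919.9307 = 308.090783
L = 5 × 308.090783 = 1540.453916
V = π·3² × L = 28.274334 × 1540.453916 = 43555.308346

L=1540.454 V=43555.308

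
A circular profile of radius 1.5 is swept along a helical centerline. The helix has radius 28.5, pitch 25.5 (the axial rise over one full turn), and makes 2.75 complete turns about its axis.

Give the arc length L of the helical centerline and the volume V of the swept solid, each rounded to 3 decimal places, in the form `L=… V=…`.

2πR = 2π·28.5 = 179.070781
per-turn = √(179.070781² + 25.5²) = √(32066.3447 + 650.25) = √32716.5947 = 180.877292
L = 2.75 × 180.877292 = 497.412553
V = π·1.5² × L = 7.068583 × 497.412553 = 3516.002147

L=497.413 V=3516.002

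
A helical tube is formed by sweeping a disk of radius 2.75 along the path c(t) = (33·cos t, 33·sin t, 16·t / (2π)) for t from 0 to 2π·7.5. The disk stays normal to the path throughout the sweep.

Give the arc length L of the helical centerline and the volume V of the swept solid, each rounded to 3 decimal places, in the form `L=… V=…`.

L=1559.711 V=37056.084

2πR = 2π·33 = 207.345115
per-turn = √(207.345115² + 16²) = √(42991.9968 + 256) = √43247.9968 = 207.961527
L = 7.5 × 207.961527 = 1559.711454
V = π·2.75² × L = 23.758294 × 1559.711454 = 37056.083960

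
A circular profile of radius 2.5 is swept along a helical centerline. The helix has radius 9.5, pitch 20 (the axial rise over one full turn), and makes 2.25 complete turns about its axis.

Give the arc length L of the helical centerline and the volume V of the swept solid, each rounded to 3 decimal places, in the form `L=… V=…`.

L=141.642 V=2781.125

2πR = 2π·9.5 = 59.690260
per-turn = √(59.690260² + 20²) = √(3562.9272 + 400) = √3962.9272 = 62.951785
L = 2.25 × 62.951785 = 141.641515
V = π·2.5² × L = 19.634954 × 141.641515 = 2781.124652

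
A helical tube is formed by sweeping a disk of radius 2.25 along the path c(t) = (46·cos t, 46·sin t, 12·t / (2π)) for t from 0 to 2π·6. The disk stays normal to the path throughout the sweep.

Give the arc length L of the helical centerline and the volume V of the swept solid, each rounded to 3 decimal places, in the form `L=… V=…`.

2πR = 2π·46 = 289.026524
per-turn = √(289.026524² + 12²) = √(83536.3317 + 144) = √83680.3317 = 289.275529
L = 6 × 289.275529 = 1735.653174
V = π·2.25² × L = 15.904313 × 1735.653174 = 27604.371002

L=1735.653 V=27604.371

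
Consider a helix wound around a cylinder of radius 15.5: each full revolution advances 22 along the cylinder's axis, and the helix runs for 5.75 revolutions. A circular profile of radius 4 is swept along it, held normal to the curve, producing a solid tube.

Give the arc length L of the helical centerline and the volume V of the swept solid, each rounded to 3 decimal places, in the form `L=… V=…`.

L=574.099 V=28857.370

2πR = 2π·15.5 = 97.389372
per-turn = √(97.389372² + 22²) = √(9484.6898 + 484) = √9968.6898 = 99.843326
L = 5.75 × 99.843326 = 574.099127
V = π·4² × L = 50.265482 × 574.099127 = 28857.369591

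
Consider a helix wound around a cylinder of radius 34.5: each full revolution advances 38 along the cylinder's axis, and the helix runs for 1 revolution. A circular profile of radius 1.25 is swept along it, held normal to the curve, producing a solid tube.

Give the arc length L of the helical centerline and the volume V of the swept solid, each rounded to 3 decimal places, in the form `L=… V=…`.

L=220.075 V=1080.293

2πR = 2π·34.5 = 216.769893
per-turn = √(216.769893² + 38²) = √(46989.1866 + 1444) = √48433.1866 = 220.075411
L = 1 × 220.075411 = 220.075411
V = π·1.25² × L = 4.908739 × 220.075411 = 1080.292648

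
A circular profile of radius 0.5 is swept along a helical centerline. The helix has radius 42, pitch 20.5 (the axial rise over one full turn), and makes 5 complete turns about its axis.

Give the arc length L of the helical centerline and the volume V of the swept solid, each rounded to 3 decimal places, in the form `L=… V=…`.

2πR = 2π·42 = 263.893783
per-turn = √(263.893783² + 20.5²) = √(69639.9287 + 420.25) = √70060.1787 = 264.688834
L = 5 × 264.688834 = 1323.444168
V = π·0.5² × L = 0.785398 × 1323.444168 = 1039.430619

L=1323.444 V=1039.431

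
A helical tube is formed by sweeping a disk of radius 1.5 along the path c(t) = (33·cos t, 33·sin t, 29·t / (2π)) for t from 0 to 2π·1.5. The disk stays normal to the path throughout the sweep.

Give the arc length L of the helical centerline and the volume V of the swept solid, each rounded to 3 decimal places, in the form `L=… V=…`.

2πR = 2π·33 = 207.345115
per-turn = √(207.345115² + 29²) = √(42991.9968 + 841) = √43832.9968 = 209.363313
L = 1.5 × 209.363313 = 314.044969
V = π·1.5² × L = 7.068583 × 314.044969 = 2219.853079

L=314.045 V=2219.853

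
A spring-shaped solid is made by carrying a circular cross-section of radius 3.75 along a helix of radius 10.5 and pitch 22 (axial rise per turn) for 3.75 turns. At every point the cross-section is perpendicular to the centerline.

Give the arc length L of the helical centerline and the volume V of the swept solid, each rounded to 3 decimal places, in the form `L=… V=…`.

L=260.793 V=11521.501

2πR = 2π·10.5 = 65.973446
per-turn = √(65.973446² + 22²) = √(4352.4955 + 484) = √4836.4955 = 69.544917
L = 3.75 × 69.544917 = 260.793440
V = π·3.75² × L = 44.178647 × 260.793440 = 11521.501262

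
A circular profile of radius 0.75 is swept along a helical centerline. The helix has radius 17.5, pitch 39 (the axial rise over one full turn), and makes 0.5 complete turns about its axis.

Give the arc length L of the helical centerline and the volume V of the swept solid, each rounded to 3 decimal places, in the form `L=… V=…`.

L=58.334 V=103.084

2πR = 2π·17.5 = 109.955743
per-turn = √(109.955743² + 39²) = √(12090.2654 + 1521) = √13611.2654 = 116.667328
L = 0.5 × 116.667328 = 58.333664
V = π·0.75² × L = 1.767146 × 58.333664 = 103.084093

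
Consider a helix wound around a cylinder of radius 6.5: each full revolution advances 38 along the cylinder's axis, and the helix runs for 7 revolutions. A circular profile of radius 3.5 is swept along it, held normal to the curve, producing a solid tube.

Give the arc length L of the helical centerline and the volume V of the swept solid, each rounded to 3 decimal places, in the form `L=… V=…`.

L=390.495 V=15028.001

2πR = 2π·6.5 = 40.840704
per-turn = √(40.840704² + 38²) = √(1667.9631 + 1444) = √3111.9631 = 55.784972
L = 7 × 55.784972 = 390.494807
V = π·3.5² × L = 38.484510 × 390.494807 = 15028.001295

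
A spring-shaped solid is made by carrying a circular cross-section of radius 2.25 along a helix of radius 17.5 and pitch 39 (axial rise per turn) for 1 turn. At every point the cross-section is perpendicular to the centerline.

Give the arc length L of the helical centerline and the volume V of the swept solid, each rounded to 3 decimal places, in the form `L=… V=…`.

L=116.667 V=1855.514

2πR = 2π·17.5 = 109.955743
per-turn = √(109.955743² + 39²) = √(12090.2654 + 1521) = √13611.2654 = 116.667328
L = 1 × 116.667328 = 116.667328
V = π·2.25² × L = 15.904313 × 116.667328 = 1855.513677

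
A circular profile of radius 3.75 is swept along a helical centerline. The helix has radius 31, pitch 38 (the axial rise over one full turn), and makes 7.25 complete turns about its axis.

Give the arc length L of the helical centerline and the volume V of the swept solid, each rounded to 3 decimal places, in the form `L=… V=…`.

2πR = 2π·31 = 194.778745
per-turn = √(194.778745² + 38²) = √(37938.7593 + 1444) = √39382.7593 = 198.450899
L = 7.25 × 198.450899 = 1438.769018
V = π·3.75² × L = 44.178647 × 1438.769018 = 63562.868108

L=1438.769 V=63562.868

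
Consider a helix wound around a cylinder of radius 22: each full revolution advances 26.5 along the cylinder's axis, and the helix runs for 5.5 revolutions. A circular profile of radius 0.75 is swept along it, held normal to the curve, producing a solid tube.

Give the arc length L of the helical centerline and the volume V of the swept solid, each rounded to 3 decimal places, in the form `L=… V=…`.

2πR = 2π·22 = 138.230077
per-turn = √(138.230077² + 26.5²) = √(19107.5541 + 702.25) = √19809.8041 = 140.747306
L = 5.5 × 140.747306 = 774.110182
V = π·0.75² × L = 1.767146 × 774.110182 = 1367.965610

L=774.110 V=1367.966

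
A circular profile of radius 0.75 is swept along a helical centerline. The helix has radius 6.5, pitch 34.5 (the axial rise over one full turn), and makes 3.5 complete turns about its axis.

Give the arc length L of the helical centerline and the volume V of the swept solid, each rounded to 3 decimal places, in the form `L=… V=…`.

2πR = 2π·6.5 = 40.840704
per-turn = √(40.840704² + 34.5²) = √(1667.9631 + 1190.25) = √2858.2131 = 53.462259
L = 3.5 × 53.462259 = 187.117907
V = π·0.75² × L = 1.767146 × 187.117907 = 330.664636

L=187.118 V=330.665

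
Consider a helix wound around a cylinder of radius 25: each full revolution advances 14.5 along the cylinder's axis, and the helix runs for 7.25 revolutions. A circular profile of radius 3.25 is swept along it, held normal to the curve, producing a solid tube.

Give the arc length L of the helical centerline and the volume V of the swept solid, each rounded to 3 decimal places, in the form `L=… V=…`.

2πR = 2π·25 = 157.079633
per-turn = √(157.079633² + 14.5²) = √(24674.0110 + 210.25) = √24884.2610 = 157.747460
L = 7.25 × 157.747460 = 1143.669082
V = π·3.25² × L = 33.183072 × 1143.669082 = 37950.453951

L=1143.669 V=37950.454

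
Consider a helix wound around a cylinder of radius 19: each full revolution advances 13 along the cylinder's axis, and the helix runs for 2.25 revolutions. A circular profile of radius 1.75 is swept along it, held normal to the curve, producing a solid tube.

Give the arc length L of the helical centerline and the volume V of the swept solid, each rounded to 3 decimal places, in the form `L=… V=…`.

2πR = 2π·19 = 119.380521
per-turn = √(119.380521² + 13²) = √(14251.7088 + 169) = √14420.7088 = 120.086255
L = 2.25 × 120.086255 = 270.194075
V = π·1.75² × L = 9.621128 × 270.194075 = 2599.571644

L=270.194 V=2599.572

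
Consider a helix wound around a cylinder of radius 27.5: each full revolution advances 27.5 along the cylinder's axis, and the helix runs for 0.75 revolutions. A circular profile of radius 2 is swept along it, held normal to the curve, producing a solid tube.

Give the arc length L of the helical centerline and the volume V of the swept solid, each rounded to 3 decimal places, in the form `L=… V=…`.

L=131.222 V=1648.981

2πR = 2π·27.5 = 172.787596
per-turn = √(172.787596² + 27.5²) = √(29855.5533 + 756.25) = √30611.8033 = 174.962291
L = 0.75 × 174.962291 = 131.221718
V = π·2² × L = 12.566371 × 131.221718 = 1648.980745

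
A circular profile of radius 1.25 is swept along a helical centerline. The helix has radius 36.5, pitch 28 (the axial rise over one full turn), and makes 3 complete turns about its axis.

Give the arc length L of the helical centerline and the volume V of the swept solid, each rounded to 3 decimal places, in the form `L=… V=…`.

L=693.118 V=3402.333

2πR = 2π·36.5 = 229.336264
per-turn = √(229.336264² + 28²) = √(52595.1219 + 784) = √53379.1219 = 231.039221
L = 3 × 231.039221 = 693.117664
V = π·1.25² × L = 4.908739 × 693.117664 = 3402.333379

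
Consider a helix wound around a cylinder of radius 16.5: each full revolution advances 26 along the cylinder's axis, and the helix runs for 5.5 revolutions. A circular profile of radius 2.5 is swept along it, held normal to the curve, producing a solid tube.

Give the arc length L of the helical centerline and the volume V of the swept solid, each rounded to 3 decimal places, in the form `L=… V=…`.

L=587.857 V=11542.547

2πR = 2π·16.5 = 103.672558
per-turn = √(103.672558² + 26²) = √(10747.9992 + 676) = √11423.9992 = 106.883110
L = 5.5 × 106.883110 = 587.857105
V = π·2.5² × L = 19.634954 × 587.857105 = 11542.547260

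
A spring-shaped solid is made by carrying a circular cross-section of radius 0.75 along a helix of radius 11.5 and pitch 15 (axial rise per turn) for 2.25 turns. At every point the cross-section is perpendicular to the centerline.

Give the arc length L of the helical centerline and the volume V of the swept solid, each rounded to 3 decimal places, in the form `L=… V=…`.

2πR = 2π·11.5 = 72.256631
per-turn = √(72.256631² + 15²) = √(5221.0207 + 225) = √5446.0207 = 73.797159
L = 2.25 × 73.797159 = 166.043609
V = π·0.75² × L = 1.767146 × 166.043609 = 293.423277

L=166.044 V=293.423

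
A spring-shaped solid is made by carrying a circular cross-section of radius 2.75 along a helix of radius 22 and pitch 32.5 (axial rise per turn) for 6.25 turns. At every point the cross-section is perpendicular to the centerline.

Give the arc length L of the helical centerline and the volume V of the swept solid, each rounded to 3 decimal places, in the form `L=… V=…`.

L=887.496 V=21085.384

2πR = 2π·22 = 138.230077
per-turn = √(138.230077² + 32.5²) = √(19107.5541 + 1056.25) = √20163.8041 = 141.999310
L = 6.25 × 141.999310 = 887.495689
V = π·2.75² × L = 23.758294 × 887.495689 = 21085.383902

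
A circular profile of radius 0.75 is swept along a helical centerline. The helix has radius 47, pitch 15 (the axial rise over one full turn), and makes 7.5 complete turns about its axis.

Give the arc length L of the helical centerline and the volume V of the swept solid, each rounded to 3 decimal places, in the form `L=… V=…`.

2πR = 2π·47 = 295.309709
per-turn = √(295.309709² + 15²) = √(87207.8245 + 225) = √87432.8245 = 295.690420
L = 7.5 × 295.690420 = 2217.678150
V = π·0.75² × L = 1.767146 × 2217.678150 = 3918.960779

L=2217.678 V=3918.961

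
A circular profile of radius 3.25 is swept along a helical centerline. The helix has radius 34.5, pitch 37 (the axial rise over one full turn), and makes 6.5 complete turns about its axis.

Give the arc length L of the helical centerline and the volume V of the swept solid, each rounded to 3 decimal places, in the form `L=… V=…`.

L=1429.382 V=47431.292

2πR = 2π·34.5 = 216.769893
per-turn = √(216.769893² + 37²) = √(46989.1866 + 1369) = √48358.1866 = 219.904949
L = 6.5 × 219.904949 = 1429.382168
V = π·3.25² × L = 33.183072 × 1429.382168 = 47431.291970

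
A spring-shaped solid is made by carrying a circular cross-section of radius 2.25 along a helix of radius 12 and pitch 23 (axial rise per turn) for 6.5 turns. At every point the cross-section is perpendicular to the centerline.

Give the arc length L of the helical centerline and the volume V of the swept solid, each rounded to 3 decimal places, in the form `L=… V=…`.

L=512.384 V=8149.109

2πR = 2π·12 = 75.398224
per-turn = √(75.398224² + 23²) = √(5684.8921 + 529) = √6213.8921 = 78.828245
L = 6.5 × 78.828245 = 512.383589
V = π·2.25² × L = 15.904313 × 512.383589 = 8149.108884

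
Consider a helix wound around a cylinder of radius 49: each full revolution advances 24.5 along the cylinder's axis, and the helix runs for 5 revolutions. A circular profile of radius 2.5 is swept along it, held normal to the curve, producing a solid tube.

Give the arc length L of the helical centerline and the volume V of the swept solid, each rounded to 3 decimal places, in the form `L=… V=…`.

2πR = 2π·49 = 307.876080
per-turn = √(307.876080² + 24.5²) = √(94787.6807 + 600.25) = √95387.9307 = 308.849366
L = 5 × 308.849366 = 1544.246828
V = π·2.5² × L = 19.634954 × 1544.246828 = 30321.215569

L=1544.247 V=30321.216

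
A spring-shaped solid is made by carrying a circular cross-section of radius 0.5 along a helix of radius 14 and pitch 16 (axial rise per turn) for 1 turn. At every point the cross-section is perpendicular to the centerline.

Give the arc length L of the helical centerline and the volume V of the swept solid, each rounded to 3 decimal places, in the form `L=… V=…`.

2πR = 2π·14 = 87.964594
per-turn = √(87.964594² + 16²) = √(7737.7699 + 256) = √7993.7699 = 89.407885
L = 1 × 89.407885 = 89.407885
V = π·0.5² × L = 0.785398 × 89.407885 = 70.220788

L=89.408 V=70.221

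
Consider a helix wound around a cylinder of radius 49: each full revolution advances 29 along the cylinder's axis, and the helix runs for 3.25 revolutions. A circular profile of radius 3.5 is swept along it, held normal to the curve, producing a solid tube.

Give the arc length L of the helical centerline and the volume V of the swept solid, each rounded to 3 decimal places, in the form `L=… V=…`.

L=1005.026 V=38677.946

2πR = 2π·49 = 307.876080
per-turn = √(307.876080² + 29²) = √(94787.6807 + 841) = √95628.6807 = 309.238873
L = 3.25 × 309.238873 = 1005.026338
V = π·3.5² × L = 38.484510 × 1005.026338 = 38677.946152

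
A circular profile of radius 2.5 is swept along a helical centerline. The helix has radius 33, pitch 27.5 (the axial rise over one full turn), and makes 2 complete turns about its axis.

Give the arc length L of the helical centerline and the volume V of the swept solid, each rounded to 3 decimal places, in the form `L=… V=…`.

L=418.322 V=8213.726

2πR = 2π·33 = 207.345115
per-turn = √(207.345115² + 27.5²) = √(42991.9968 + 756.25) = √43748.2468 = 209.160816
L = 2 × 209.160816 = 418.321631
V = π·2.5² × L = 19.634954 × 418.321631 = 8213.726020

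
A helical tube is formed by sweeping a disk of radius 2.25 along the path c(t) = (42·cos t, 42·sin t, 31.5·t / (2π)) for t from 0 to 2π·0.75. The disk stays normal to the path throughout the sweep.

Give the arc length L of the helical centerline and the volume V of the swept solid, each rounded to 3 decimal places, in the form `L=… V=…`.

L=199.325 V=3170.133

2πR = 2π·42 = 263.893783
per-turn = √(263.893783² + 31.5²) = √(69639.9287 + 992.25) = √70632.1787 = 265.767151
L = 0.75 × 265.767151 = 199.325363
V = π·2.25² × L = 15.904313 × 199.325363 = 3170.132930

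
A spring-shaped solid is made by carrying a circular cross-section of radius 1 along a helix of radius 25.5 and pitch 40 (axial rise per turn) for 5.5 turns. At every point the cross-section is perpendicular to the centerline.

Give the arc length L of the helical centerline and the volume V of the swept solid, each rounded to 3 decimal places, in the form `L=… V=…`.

L=908.264 V=2853.395

2πR = 2π·25.5 = 160.221225
per-turn = √(160.221225² + 40²) = √(25670.8410 + 1600) = √27270.8410 = 165.138854
L = 5.5 × 165.138854 = 908.263696
V = π·1² × L = 3.141593 × 908.263696 = 2853.394555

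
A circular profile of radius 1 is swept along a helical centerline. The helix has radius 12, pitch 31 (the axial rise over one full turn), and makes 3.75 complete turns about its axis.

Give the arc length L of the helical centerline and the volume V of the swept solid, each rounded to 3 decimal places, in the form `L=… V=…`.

L=305.709 V=960.412

2πR = 2π·12 = 75.398224
per-turn = √(75.398224² + 31²) = √(5684.8921 + 961) = √6645.8921 = 81.522341
L = 3.75 × 81.522341 = 305.708780
V = π·1² × L = 3.141593 × 305.708780 = 960.412457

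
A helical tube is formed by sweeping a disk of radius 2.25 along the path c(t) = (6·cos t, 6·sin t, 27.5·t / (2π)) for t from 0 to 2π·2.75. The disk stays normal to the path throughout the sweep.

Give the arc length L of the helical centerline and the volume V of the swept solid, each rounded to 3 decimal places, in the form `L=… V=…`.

L=128.324 V=2040.911

2πR = 2π·6 = 37.699112
per-turn = √(37.699112² + 27.5²) = √(1421.2230 + 756.25) = √2177.4730 = 46.663401
L = 2.75 × 46.663401 = 128.324354
V = π·2.25² × L = 15.904313 × 128.324354 = 2040.910666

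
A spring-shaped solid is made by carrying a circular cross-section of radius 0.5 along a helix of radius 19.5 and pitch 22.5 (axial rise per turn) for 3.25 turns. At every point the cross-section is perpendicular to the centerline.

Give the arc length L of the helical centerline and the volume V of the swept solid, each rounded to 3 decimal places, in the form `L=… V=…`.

2πR = 2π·19.5 = 122.522113
per-turn = √(122.522113² + 22.5²) = √(15011.6683 + 506.25) = √15517.9183 = 124.570937
L = 3.25 × 124.570937 = 404.855545
V = π·0.5² × L = 0.785398 × 404.855545 = 317.972801

L=404.856 V=317.973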